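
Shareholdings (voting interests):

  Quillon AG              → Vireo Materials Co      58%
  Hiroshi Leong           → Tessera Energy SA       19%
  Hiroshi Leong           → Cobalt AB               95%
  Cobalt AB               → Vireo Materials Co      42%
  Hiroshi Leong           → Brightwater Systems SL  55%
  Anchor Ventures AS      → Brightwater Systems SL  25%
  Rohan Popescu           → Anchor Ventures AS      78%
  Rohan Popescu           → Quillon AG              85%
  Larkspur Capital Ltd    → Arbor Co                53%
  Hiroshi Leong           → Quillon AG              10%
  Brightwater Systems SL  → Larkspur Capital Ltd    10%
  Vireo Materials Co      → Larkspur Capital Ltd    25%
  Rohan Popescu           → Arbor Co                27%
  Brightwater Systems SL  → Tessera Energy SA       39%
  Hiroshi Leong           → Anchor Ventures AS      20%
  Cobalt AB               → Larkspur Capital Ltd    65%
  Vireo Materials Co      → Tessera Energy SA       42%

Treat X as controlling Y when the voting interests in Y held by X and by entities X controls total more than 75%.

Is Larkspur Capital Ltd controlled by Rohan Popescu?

Rohan holds 85% of Quillon, so Rohan controls Quillon.
Rohan holds 78% of Anchor, so Rohan controls Anchor.
Neither Rohan nor any entity Rohan controls holds any voting interest in Larkspur.
So Rohan does not control Larkspur.

No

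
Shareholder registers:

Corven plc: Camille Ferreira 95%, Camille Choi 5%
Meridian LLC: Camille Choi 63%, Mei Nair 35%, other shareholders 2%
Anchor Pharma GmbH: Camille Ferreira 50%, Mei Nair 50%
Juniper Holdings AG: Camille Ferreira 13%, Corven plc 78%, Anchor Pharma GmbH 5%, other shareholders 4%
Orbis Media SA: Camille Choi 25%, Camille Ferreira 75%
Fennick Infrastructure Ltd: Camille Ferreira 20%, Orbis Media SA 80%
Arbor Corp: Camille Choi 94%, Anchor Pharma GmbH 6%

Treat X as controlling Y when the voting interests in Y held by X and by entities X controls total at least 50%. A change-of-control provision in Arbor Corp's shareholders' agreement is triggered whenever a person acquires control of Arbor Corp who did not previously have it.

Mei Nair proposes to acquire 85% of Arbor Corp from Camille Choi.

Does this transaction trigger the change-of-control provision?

Yes

The purchase adds only to Mei's holdings (Camille Choi's stake shrinks), so Mei is the only person who could newly come to control Arbor.
Mei holds 50% of Anchor, so Mei controls Anchor.
In Arbor, Mei's side holds only 6%, not ≥ 50%.
So before the transaction, Mei does not control Arbor.
After the purchase, Mei holds 85% of Arbor directly, and Camille Choi's stake falls to 9%.
Anchor and Mei together hold 6% + 85% = 91% of Arbor, so Mei controls Arbor.
Mei did not control Arbor before and does after, so the clause is triggered.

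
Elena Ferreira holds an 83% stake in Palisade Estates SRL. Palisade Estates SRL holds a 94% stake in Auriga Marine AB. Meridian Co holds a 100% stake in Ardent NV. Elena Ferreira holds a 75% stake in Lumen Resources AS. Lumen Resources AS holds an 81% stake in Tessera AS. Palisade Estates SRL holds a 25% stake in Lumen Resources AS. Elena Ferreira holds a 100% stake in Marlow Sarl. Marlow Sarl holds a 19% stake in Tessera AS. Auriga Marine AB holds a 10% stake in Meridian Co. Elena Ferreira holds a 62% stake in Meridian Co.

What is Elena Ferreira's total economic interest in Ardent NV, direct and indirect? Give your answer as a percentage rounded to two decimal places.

69.80%

Elena reaches Ardent along 2 paths.
Via Meridian: 62% × 100% = 62%.
Via Palisade → Auriga → Meridian: 83% × 94% × 10% × 100% = 7.802%.
Total: 62% + 7.802% = 69.802%.
Rounded: 69.80%.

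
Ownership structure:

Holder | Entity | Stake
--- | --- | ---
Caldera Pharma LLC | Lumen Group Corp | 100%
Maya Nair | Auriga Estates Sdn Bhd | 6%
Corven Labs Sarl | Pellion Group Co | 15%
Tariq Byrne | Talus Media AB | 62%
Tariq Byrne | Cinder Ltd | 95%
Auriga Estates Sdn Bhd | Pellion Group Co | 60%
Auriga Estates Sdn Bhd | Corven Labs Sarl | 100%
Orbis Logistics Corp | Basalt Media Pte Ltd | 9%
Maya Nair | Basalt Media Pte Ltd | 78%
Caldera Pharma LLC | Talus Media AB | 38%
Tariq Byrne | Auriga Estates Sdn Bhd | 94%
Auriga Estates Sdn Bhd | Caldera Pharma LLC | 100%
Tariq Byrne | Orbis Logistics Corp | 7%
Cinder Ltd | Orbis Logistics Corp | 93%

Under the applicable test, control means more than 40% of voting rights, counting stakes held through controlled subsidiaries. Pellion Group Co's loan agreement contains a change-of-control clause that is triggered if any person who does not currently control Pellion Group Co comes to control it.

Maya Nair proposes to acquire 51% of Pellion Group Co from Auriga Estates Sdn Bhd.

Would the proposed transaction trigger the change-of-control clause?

The purchase adds only to Maya's holdings (Auriga's stake shrinks), so Maya is the only person who could newly come to control Pellion.
Maya holds 78% of Basalt, so Maya controls Basalt.
Neither Maya nor any entity Maya controls holds any voting interest in Pellion.
So before the transaction, Maya does not control Pellion.
After the purchase, Maya holds 51% of Pellion directly, and Auriga's stake falls to 9%.
Maya holds 51% of Pellion, so Maya controls Pellion.
Maya did not control Pellion before and does after, so the clause is triggered.

Yes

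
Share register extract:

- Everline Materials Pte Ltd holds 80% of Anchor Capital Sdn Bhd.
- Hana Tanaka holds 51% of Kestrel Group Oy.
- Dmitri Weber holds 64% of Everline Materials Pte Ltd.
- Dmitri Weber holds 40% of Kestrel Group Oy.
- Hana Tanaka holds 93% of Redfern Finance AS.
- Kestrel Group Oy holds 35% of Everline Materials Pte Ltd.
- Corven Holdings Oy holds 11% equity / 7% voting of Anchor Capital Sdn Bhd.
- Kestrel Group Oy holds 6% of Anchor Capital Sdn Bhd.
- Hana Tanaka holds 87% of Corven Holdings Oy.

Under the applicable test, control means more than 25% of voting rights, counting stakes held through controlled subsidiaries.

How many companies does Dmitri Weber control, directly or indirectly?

Dmitri holds 40% of Kestrel, so Dmitri controls Kestrel.
Dmitri and Kestrel together hold 64% + 35% = 99% of Everline, so Dmitri controls Everline.
Everline and Kestrel together hold 80% + 6% = 86% of Anchor, so Dmitri controls Anchor.
No other company's threshold is met.
Dmitri controls 3 companies.

3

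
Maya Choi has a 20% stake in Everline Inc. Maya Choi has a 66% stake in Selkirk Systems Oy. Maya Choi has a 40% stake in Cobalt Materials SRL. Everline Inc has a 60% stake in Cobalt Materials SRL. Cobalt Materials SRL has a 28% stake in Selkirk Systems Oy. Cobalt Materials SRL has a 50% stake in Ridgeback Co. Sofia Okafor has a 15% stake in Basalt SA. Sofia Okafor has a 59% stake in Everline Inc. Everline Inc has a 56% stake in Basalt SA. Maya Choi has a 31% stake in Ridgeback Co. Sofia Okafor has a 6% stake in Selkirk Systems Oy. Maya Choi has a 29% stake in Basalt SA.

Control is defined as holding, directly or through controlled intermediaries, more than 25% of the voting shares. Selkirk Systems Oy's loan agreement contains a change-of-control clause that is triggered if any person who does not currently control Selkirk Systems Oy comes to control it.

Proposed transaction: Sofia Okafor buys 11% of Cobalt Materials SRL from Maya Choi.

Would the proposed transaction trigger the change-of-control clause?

The purchase adds only to Sofia's holdings (Maya's stake shrinks), so Sofia is the only person who could newly come to control Selkirk.
Sofia holds 59% of Everline, so Sofia controls Everline.
Everline holds 60% of Cobalt, so Sofia controls Cobalt.
Cobalt and Sofia together hold 28% + 6% = 34% of Selkirk, so Sofia controls Selkirk.
So Sofia already controls Selkirk before the transaction.
After the purchase, Sofia holds 11% of Cobalt directly, and Maya's stake falls to 29%.
Sofia controlled Selkirk already, so this is not a new person acquiring control; every other person's position is unchanged or reduced.
No new person acquires control, so the clause is not triggered.

No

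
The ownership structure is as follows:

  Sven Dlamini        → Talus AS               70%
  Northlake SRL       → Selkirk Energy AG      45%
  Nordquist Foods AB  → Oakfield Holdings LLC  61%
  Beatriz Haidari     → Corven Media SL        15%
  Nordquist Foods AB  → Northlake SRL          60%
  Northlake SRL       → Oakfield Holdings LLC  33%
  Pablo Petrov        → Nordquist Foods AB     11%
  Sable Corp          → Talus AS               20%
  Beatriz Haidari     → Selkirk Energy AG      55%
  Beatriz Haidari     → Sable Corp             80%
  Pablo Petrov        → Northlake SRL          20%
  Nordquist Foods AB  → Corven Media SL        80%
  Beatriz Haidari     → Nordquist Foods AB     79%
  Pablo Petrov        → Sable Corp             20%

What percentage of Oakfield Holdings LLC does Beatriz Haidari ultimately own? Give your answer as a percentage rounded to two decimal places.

Beatriz reaches Oakfield along 2 paths.
Via Nordquist → Northlake: 79% × 60% × 33% = 15.642%.
Via Nordquist: 79% × 61% = 48.19%.
Total: 15.642% + 48.19% = 63.832%.
Rounded: 63.83%.

63.83%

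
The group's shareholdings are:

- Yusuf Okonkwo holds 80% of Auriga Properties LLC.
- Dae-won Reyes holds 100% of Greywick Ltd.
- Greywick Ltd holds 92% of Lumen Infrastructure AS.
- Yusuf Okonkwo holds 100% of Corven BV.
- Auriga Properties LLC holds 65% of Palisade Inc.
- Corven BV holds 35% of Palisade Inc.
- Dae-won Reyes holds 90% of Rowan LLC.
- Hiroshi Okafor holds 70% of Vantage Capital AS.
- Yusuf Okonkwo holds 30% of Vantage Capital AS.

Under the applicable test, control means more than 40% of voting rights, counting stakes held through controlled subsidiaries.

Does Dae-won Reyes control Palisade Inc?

No

Dae-won holds 100% of Greywick, so Dae-won controls Greywick.
Dae-won holds 90% of Rowan, so Dae-won controls Rowan.
Greywick holds 92% of Lumen, so Dae-won controls Lumen.
Neither Dae-won nor any entity Dae-won controls holds any voting interest in Palisade.
So Dae-won does not control Palisade.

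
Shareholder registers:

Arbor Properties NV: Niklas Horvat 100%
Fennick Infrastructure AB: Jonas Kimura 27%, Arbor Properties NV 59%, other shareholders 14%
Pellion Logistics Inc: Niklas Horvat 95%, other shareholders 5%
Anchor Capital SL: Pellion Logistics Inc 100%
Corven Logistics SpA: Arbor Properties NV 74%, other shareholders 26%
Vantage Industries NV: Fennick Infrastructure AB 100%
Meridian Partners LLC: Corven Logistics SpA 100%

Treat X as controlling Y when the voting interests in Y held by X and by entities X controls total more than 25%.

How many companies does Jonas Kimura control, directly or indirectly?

Jonas holds 27% of Fennick, so Jonas controls Fennick.
Fennick holds 100% of Vantage, so Jonas controls Vantage.
No other company's threshold is met.
Jonas controls 2 companies.

2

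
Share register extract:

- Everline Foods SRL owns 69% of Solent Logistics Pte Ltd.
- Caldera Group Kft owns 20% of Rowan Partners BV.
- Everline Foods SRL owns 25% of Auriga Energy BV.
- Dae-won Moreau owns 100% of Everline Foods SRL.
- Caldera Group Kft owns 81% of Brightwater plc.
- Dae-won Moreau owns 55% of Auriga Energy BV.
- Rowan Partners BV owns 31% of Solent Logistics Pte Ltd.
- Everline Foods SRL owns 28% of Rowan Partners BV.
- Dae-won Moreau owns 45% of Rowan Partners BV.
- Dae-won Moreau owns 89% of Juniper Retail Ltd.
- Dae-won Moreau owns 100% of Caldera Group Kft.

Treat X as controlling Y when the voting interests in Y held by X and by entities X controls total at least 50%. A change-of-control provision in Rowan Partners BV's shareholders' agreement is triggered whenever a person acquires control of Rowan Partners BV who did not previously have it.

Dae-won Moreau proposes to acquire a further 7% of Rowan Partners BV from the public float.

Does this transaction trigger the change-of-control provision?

No

The purchase changes only Dae-won's holdings, so Dae-won is the only person who could newly come to control Rowan.
Dae-won holds 100% of Caldera, so Dae-won controls Caldera.
Dae-won holds 100% of Everline, so Dae-won controls Everline.
Everline and Dae-won and Caldera together hold 28% + 45% + 20% = 93% of Rowan, so Dae-won controls Rowan.
So Dae-won already controls Rowan before the transaction.
After the purchase, Dae-won's direct stake in Rowan rises to 45% + 7% = 52%.
Dae-won controlled Rowan already, so this is not a new person acquiring control; every other person's position is unchanged or reduced.
No new person acquires control, so the clause is not triggered.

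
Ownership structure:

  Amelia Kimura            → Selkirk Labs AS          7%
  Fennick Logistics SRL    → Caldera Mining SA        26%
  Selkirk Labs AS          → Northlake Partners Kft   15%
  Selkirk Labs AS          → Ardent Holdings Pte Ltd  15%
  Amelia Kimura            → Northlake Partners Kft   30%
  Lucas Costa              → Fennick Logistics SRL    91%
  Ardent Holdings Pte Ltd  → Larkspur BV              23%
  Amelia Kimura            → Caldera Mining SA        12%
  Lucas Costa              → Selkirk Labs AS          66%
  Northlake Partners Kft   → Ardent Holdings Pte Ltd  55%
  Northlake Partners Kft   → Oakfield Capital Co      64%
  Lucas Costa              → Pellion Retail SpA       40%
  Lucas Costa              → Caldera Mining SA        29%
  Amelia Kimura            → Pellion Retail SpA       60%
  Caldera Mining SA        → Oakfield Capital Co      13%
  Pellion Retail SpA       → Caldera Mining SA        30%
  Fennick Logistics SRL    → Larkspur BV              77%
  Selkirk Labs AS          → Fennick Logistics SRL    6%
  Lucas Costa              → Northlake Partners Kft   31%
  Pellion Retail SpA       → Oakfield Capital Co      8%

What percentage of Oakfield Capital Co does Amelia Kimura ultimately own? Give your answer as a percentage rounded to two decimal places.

Amelia reaches Oakfield along 6 paths.
Via Caldera: 12% × 13% = 1.56%.
Via Pellion → Caldera: 60% × 30% × 13% = 2.34%.
Via Selkirk → Fennick → Caldera: 7% × 6% × 26% × 13% = 0.014196%.
Via Northlake: 30% × 64% = 19.2%.
Via Selkirk → Northlake: 7% × 15% × 64% = 0.672%.
Via Pellion: 60% × 8% = 4.8%.
Total: 1.56% + 2.34% + 0.014196% + 19.2% + 0.672% + 4.8% = 28.586196%.
Rounded: 28.59%.

28.59%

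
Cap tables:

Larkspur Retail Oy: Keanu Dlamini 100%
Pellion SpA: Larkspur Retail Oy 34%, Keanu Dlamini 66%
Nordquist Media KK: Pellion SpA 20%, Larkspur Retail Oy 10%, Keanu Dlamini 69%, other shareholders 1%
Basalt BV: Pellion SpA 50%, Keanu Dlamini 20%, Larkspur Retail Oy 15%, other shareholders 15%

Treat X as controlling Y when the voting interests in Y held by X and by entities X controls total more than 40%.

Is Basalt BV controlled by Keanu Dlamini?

Yes

Keanu holds 100% of Larkspur, so Keanu controls Larkspur.
Larkspur and Keanu together hold 34% + 66% = 100% of Pellion, so Keanu controls Pellion.
Pellion and Keanu and Larkspur together hold 50% + 20% + 15% = 85% of Basalt, so Keanu controls Basalt.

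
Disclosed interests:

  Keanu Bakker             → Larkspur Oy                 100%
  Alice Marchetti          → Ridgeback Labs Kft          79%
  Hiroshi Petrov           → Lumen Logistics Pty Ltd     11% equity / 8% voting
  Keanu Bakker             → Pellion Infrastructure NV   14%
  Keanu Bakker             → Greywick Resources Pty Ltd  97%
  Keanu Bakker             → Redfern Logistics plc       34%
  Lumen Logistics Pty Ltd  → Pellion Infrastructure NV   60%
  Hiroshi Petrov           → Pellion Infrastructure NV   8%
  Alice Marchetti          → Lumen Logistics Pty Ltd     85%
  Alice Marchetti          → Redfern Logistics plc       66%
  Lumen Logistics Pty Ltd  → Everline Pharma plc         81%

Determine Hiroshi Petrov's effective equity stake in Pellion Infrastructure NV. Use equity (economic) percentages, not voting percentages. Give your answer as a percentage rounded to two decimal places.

Hiroshi reaches Pellion along 2 paths.
Via Lumen: 11% × 60% = 6.6%.
Direct stake: 8% = 8%.
Total: 6.6% + 8% = 14.6%.
Rounded: 14.60%.

14.60%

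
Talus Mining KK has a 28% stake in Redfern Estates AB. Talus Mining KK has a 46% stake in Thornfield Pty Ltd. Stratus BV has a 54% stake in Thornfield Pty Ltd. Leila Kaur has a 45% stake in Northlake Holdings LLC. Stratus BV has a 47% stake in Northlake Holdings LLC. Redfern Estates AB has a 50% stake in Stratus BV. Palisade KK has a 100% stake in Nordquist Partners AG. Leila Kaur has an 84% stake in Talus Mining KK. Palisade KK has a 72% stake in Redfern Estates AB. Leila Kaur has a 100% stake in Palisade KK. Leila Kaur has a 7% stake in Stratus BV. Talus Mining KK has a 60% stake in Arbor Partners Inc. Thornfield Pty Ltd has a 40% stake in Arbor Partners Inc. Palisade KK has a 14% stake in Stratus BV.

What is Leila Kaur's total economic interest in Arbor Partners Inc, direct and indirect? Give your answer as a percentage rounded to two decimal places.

Leila reaches Arbor along 6 paths.
Via Talus: 84% × 60% = 50.4%.
Via Stratus → Thornfield: 7% × 54% × 40% = 1.512%.
Via Talus → Redfern → Stratus → Thornfield: 84% × 28% × 50% × 54% × 40% = 2.54016%.
Via Palisade → Redfern → Stratus → Thornfield: 100% × 72% × 50% × 54% × 40% = 7.776%.
Via Palisade → Stratus → Thornfield: 100% × 14% × 54% × 40% = 3.024%.
Via Talus → Thornfield: 84% × 46% × 40% = 15.456%.
Total: 50.4% + 1.512% + 2.54016% + 7.776% + 3.024% + 15.456% = 80.70816%.
Rounded: 80.71%.

80.71%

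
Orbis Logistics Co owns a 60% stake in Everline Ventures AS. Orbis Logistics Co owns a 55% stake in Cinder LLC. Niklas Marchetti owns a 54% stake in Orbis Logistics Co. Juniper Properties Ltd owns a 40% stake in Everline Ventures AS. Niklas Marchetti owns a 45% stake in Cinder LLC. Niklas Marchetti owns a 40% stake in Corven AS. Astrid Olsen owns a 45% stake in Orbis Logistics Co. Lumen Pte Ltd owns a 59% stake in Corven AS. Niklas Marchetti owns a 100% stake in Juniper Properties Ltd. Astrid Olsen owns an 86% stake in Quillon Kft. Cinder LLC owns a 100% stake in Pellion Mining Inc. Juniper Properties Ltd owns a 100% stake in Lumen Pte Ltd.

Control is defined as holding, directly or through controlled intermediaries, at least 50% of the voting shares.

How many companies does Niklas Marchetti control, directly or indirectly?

7

Niklas holds 100% of Juniper, so Niklas controls Juniper.
Niklas holds 54% of Orbis, so Niklas controls Orbis.
Juniper and Orbis together hold 40% + 60% = 100% of Everline, so Niklas controls Everline.
Juniper holds 100% of Lumen, so Niklas controls Lumen.
Niklas and Orbis together hold 45% + 55% = 100% of Cinder, so Niklas controls Cinder.
Cinder holds 100% of Pellion, so Niklas controls Pellion.
Niklas and Lumen together hold 40% + 59% = 99% of Corven, so Niklas controls Corven.
No other company's threshold is met.
Niklas controls 7 companies.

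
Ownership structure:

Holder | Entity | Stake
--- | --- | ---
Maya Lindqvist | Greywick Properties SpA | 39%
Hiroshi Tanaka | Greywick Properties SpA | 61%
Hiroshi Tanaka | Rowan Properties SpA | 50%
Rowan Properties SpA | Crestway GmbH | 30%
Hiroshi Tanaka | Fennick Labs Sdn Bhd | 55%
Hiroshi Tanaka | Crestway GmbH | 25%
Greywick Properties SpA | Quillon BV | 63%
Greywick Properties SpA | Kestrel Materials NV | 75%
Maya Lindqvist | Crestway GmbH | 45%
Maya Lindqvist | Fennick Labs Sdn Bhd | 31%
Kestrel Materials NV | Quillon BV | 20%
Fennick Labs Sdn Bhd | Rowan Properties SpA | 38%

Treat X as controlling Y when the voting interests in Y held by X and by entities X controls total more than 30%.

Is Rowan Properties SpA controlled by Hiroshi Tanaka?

Yes

Hiroshi holds 55% of Fennick, so Hiroshi controls Fennick.
Hiroshi and Fennick together hold 50% + 38% = 88% of Rowan, so Hiroshi controls Rowan.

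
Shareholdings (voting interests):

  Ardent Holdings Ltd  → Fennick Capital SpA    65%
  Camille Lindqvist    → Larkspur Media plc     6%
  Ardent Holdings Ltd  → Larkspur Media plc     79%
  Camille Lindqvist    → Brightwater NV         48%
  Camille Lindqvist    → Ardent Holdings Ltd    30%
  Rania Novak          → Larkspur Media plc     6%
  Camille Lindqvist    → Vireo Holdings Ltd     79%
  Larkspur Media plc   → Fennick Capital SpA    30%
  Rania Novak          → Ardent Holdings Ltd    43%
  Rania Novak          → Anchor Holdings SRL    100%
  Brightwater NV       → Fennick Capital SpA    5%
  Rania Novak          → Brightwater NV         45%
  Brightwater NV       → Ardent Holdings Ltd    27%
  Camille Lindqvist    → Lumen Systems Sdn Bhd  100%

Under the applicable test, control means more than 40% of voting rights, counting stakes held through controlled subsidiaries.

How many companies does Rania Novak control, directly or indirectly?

Rania holds 45% of Brightwater, so Rania controls Brightwater.
Rania and Brightwater together hold 43% + 27% = 70% of Ardent, so Rania controls Ardent.
Ardent and Rania together hold 79% + 6% = 85% of Larkspur, so Rania controls Larkspur.
Rania holds 100% of Anchor, so Rania controls Anchor.
Brightwater and Ardent and Larkspur together hold 5% + 65% + 30% = 100% of Fennick, so Rania controls Fennick.
No other company's threshold is met.
Rania controls 5 companies.

5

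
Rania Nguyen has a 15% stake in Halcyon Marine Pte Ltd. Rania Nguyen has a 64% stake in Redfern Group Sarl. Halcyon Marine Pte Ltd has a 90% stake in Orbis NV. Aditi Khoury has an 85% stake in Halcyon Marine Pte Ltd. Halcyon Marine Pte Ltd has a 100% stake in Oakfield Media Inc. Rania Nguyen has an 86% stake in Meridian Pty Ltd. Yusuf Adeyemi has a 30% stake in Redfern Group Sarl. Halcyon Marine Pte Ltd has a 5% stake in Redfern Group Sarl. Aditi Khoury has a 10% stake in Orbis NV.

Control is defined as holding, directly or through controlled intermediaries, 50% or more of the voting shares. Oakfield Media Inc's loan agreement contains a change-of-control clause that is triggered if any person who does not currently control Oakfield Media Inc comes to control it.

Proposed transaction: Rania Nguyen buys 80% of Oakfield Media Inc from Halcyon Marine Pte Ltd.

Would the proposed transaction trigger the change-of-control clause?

The purchase adds only to Rania's holdings (Halcyon's stake shrinks), so Rania is the only person who could newly come to control Oakfield.
Rania holds 86% of Meridian, so Rania controls Meridian.
Rania holds 64% of Redfern, so Rania controls Redfern.
Neither Rania nor any entity Rania controls holds any voting interest in Oakfield.
So before the transaction, Rania does not control Oakfield.
After the purchase, Rania holds 80% of Oakfield directly, and Halcyon's stake falls to 20%.
Rania holds 80% of Oakfield, so Rania controls Oakfield.
Rania did not control Oakfield before and does after, so the clause is triggered.

Yes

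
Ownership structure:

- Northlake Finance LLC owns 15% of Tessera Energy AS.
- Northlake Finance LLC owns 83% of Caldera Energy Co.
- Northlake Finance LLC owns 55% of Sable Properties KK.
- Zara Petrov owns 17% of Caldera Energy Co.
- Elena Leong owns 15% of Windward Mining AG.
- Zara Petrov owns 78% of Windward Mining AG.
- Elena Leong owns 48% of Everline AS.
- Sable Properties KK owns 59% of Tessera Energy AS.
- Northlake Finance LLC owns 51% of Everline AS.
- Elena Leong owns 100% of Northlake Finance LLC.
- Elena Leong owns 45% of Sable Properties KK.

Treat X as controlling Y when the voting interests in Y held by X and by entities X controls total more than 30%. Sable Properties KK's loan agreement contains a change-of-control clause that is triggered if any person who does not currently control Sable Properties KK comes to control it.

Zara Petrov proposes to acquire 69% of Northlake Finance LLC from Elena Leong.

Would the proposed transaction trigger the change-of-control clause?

The purchase adds only to Zara's holdings (Elena's stake shrinks), so Zara is the only person who could newly come to control Sable.
Zara holds 78% of Windward, so Zara controls Windward.
Neither Zara nor any entity Zara controls holds any voting interest in Sable.
So before the transaction, Zara does not control Sable.
After the purchase, Zara holds 69% of Northlake directly, and Elena's stake falls to 31%.
Zara holds 69% of Northlake, so Zara controls Northlake.
Northlake holds 55% of Sable, so Zara controls Sable.
Zara did not control Sable before and does after, so the clause is triggered.

Yes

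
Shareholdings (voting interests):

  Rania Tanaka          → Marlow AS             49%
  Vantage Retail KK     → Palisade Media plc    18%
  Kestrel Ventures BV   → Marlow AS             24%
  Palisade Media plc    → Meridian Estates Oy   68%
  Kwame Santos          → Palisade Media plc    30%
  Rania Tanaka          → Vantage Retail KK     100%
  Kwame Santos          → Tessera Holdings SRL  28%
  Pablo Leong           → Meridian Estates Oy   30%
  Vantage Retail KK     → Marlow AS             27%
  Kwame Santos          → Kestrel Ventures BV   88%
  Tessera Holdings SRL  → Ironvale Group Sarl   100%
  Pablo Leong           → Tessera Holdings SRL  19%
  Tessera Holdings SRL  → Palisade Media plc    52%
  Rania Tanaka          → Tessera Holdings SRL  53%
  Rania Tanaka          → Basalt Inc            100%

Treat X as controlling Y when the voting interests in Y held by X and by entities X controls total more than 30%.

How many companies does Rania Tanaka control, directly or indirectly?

7

Rania holds 53% of Tessera, so Rania controls Tessera.
Rania holds 100% of Vantage, so Rania controls Vantage.
Rania holds 100% of Basalt, so Rania controls Basalt.
Vantage and Tessera together hold 18% + 52% = 70% of Palisade, so Rania controls Palisade.
Tessera holds 100% of Ironvale, so Rania controls Ironvale.
Rania and Vantage together hold 49% + 27% = 76% of Marlow, so Rania controls Marlow.
Palisade holds 68% of Meridian, so Rania controls Meridian.
No other company's threshold is met.
Rania controls 7 companies.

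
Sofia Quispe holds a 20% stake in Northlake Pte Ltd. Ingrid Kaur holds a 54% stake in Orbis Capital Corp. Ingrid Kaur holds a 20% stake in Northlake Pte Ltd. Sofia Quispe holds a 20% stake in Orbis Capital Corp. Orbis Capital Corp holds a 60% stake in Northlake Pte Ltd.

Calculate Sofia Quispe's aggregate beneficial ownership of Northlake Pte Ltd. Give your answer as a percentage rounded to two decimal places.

32.00%

Sofia reaches Northlake along 2 paths.
Direct stake: 20% = 20%.
Via Orbis: 20% × 60% = 12%.
Total: 20% + 12% = 32%.
Rounded: 32.00%.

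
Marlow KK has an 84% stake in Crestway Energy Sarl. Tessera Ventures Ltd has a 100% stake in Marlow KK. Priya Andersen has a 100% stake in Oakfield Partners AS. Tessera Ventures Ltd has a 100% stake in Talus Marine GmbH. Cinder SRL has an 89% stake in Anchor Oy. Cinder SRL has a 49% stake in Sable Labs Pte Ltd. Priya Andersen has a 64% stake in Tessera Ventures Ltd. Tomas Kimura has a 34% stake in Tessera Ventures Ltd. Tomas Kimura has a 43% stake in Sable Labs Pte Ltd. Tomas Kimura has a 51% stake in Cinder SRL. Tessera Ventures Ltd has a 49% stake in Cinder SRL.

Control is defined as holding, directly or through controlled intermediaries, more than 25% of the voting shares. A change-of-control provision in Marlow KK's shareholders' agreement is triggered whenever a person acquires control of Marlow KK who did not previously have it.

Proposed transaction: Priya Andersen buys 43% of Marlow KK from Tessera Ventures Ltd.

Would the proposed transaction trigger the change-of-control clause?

No

The purchase adds only to Priya's holdings (Tessera's stake shrinks), so Priya is the only person who could newly come to control Marlow.
Priya holds 64% of Tessera, so Priya controls Tessera.
Tessera holds 100% of Marlow, so Priya controls Marlow.
So Priya already controls Marlow before the transaction.
After the purchase, Priya holds 43% of Marlow directly, and Tessera's stake falls to 57%.
Priya controlled Marlow already, so this is not a new person acquiring control; every other person's position is unchanged or reduced.
No new person acquires control, so the clause is not triggered.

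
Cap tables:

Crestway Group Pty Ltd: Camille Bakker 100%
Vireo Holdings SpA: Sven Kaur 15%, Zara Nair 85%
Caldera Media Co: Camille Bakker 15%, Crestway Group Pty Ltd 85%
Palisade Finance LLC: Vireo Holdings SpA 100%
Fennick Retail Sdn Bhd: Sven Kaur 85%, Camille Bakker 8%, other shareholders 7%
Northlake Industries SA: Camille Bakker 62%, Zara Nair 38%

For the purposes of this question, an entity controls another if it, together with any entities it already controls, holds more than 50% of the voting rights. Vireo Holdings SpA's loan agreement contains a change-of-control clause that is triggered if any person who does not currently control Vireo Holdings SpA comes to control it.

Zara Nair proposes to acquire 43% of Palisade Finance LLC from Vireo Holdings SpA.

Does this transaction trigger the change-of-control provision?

No

The purchase adds only to Zara's holdings (Vireo's stake shrinks), so Zara is the only person who could newly come to control Vireo.
Zara holds 85% of Vireo, so Zara controls Vireo.
So Zara already controls Vireo before the transaction.
After the purchase, Zara holds 43% of Palisade directly, and Vireo's stake falls to 57%.
Zara controlled Vireo already, so this is not a new person acquiring control; every other person's position is unchanged or reduced.
No new person acquires control, so the clause is not triggered.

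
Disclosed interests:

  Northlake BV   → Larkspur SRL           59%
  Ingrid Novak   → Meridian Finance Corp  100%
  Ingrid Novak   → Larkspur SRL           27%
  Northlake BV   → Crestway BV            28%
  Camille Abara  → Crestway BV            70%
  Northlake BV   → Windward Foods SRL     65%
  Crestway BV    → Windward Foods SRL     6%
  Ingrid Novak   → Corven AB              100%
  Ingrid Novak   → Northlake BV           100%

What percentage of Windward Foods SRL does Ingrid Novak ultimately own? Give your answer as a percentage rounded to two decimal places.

66.68%

Ingrid reaches Windward along 2 paths.
Via Northlake → Crestway: 100% × 28% × 6% = 1.68%.
Via Northlake: 100% × 65% = 65%.
Total: 1.68% + 65% = 66.68%.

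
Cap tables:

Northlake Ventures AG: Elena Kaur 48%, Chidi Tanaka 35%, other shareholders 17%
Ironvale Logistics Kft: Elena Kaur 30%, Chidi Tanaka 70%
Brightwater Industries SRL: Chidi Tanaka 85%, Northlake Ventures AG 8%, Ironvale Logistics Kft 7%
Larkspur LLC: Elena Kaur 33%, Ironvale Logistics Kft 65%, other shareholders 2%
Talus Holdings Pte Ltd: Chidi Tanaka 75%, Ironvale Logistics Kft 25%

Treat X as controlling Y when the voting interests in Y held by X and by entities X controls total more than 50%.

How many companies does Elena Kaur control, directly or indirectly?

0

Elena's largest direct stake is 48% in Northlake, which does not meet the threshold.
Elena controls 0 companies.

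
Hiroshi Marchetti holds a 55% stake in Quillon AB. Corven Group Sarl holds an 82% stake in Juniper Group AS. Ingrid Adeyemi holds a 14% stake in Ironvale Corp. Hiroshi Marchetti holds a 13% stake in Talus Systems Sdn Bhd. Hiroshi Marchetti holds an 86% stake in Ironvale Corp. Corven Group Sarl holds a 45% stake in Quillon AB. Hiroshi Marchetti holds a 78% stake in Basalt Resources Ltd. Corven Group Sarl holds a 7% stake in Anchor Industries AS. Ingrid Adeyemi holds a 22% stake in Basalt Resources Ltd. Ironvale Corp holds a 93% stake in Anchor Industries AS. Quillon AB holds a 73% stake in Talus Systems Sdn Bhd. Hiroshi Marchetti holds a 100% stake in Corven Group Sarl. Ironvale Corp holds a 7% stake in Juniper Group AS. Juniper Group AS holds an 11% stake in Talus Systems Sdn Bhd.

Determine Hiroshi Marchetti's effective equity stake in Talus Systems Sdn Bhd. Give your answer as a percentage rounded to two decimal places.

95.68%

Hiroshi reaches Talus along 5 paths.
Via Corven → Quillon: 100% × 45% × 73% = 32.85%.
Via Quillon: 55% × 73% = 40.15%.
Direct stake: 13% = 13%.
Via Ironvale → Juniper: 86% × 7% × 11% = 0.6622%.
Via Corven → Juniper: 100% × 82% × 11% = 9.02%.
Total: 32.85% + 40.15% + 13% + 0.6622% + 9.02% = 95.6822%.
Rounded: 95.68%.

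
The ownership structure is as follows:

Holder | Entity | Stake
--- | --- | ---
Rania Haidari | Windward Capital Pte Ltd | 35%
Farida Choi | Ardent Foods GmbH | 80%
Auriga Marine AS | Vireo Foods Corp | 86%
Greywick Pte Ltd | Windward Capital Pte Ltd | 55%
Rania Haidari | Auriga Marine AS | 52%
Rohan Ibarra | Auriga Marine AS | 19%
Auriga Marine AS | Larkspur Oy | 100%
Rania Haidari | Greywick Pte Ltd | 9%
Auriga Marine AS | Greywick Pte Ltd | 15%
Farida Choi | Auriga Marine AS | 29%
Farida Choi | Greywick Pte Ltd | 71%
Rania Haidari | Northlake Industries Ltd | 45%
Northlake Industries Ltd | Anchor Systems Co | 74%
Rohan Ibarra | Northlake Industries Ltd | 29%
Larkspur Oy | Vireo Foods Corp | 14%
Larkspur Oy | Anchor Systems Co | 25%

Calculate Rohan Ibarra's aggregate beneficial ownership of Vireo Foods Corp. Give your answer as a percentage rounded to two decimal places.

Rohan reaches Vireo along 2 paths.
Via Auriga: 19% × 86% = 16.34%.
Via Auriga → Larkspur: 19% × 100% × 14% = 2.66%.
Total: 16.34% + 2.66% = 19%.
Rounded: 19.00%.

19.00%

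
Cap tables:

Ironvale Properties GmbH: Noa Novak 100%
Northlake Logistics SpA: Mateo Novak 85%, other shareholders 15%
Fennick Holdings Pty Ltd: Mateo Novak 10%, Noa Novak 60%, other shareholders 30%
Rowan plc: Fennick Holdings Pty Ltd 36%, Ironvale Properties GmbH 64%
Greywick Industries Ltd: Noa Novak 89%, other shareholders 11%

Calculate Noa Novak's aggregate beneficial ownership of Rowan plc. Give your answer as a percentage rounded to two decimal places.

Noa reaches Rowan along 2 paths.
Via Fennick: 60% × 36% = 21.6%.
Via Ironvale: 100% × 64% = 64%.
Total: 21.6% + 64% = 85.6%.
Rounded: 85.60%.

85.60%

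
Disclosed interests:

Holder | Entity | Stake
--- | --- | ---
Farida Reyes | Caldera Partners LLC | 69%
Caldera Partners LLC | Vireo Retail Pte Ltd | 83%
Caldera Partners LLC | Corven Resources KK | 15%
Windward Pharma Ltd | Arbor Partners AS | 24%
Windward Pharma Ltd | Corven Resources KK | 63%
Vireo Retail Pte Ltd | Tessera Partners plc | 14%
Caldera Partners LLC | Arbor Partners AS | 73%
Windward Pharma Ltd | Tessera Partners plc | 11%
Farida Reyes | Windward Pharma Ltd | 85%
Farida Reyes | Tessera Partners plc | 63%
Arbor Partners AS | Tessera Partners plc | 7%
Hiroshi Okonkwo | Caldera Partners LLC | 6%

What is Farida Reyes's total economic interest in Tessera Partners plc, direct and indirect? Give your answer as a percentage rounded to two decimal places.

Farida reaches Tessera along 5 paths.
Via Windward: 85% × 11% = 9.35%.
Direct stake: 63% = 63%.
Via Caldera → Vireo: 69% × 83% × 14% = 8.0178%.
Via Caldera → Arbor: 69% × 73% × 7% = 3.5259%.
Via Windward → Arbor: 85% × 24% × 7% = 1.428%.
Total: 9.35% + 63% + 8.0178% + 3.5259% + 1.428% = 85.3217%.
Rounded: 85.32%.

85.32%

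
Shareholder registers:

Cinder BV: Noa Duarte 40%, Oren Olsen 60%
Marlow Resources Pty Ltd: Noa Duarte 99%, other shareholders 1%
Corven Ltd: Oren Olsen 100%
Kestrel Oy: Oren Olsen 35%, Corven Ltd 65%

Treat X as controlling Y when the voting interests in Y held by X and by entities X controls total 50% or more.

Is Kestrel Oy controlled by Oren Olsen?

Oren holds 100% of Corven, so Oren controls Corven.
Oren and Corven together hold 35% + 65% = 100% of Kestrel, so Oren controls Kestrel.

Yes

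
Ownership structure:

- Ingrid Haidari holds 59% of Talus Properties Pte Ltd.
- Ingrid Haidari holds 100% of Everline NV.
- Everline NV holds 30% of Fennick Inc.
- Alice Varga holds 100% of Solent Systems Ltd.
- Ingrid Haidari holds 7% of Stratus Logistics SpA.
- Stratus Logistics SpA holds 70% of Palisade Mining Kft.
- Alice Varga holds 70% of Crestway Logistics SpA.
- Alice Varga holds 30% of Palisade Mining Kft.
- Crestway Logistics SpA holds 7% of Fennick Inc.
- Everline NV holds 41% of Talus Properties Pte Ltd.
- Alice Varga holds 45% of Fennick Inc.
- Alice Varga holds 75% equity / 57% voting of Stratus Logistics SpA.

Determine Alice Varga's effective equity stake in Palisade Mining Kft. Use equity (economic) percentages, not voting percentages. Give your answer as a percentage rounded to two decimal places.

Alice reaches Palisade along 2 paths.
Via Stratus: 75% × 70% = 52.5%.
Direct stake: 30% = 30%.
Total: 52.5% + 30% = 82.5%.
Rounded: 82.50%.

82.50%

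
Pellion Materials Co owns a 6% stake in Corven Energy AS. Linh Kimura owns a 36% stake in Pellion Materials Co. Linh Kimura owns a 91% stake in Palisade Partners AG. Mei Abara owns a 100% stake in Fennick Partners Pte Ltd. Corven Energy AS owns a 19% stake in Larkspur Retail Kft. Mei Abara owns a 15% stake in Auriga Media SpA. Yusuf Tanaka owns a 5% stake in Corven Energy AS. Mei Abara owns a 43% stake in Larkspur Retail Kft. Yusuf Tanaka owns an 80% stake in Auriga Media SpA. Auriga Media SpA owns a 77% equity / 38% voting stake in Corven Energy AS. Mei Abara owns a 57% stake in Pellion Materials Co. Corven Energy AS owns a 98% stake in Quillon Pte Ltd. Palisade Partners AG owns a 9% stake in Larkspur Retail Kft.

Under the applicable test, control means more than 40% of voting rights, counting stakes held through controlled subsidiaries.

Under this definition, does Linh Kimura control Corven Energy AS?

No

Linh holds 91% of Palisade, so Linh controls Palisade.
Neither Linh nor any entity Linh controls holds any voting interest in Corven.
So Linh does not control Corven.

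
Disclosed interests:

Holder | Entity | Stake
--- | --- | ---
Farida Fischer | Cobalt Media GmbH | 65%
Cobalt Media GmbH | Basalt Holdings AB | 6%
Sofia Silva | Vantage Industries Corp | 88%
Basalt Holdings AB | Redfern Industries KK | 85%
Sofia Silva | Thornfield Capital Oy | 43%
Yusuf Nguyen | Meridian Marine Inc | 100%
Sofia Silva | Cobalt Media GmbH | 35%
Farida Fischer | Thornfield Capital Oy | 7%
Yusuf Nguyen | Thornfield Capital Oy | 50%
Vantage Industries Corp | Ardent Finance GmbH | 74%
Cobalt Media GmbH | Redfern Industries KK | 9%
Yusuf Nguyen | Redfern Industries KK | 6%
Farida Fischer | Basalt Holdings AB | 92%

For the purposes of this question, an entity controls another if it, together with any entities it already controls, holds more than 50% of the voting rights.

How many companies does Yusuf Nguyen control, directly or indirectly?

1

Yusuf holds 100% of Meridian, so Yusuf controls Meridian.
No other company's threshold is met.
Yusuf controls 1 company.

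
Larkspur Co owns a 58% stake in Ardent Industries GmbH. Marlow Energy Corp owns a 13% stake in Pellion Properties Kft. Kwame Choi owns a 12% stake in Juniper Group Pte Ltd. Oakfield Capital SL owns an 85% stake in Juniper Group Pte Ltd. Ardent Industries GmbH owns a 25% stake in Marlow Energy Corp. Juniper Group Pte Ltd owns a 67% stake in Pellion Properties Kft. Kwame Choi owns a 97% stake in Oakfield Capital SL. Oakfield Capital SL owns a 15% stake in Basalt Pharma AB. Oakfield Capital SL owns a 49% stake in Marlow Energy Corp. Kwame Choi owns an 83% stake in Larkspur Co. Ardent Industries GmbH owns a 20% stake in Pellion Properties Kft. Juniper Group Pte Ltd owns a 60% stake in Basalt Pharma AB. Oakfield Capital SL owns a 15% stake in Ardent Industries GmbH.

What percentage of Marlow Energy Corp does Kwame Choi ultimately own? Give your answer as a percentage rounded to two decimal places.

63.20%

Kwame reaches Marlow along 3 paths.
Via Oakfield → Ardent: 97% × 15% × 25% = 3.6375%.
Via Larkspur → Ardent: 83% × 58% × 25% = 12.035%.
Via Oakfield: 97% × 49% = 47.53%.
Total: 3.6375% + 12.035% + 47.53% = 63.2025%.
Rounded: 63.20%.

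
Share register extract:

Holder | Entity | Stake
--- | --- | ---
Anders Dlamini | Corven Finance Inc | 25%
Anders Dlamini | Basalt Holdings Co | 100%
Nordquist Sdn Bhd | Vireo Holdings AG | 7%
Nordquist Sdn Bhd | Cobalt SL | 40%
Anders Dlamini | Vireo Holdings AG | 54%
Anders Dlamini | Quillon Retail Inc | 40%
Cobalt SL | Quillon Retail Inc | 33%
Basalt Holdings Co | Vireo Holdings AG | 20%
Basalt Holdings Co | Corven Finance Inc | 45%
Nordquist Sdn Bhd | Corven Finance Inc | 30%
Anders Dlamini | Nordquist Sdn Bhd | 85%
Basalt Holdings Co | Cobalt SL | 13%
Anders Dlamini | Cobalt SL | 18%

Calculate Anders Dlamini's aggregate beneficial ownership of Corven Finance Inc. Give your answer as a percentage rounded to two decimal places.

95.50%

Anders reaches Corven along 3 paths.
Via Basalt: 100% × 45% = 45%.
Via Nordquist: 85% × 30% = 25.5%.
Direct stake: 25% = 25%.
Total: 45% + 25.5% + 25% = 95.5%.
Rounded: 95.50%.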